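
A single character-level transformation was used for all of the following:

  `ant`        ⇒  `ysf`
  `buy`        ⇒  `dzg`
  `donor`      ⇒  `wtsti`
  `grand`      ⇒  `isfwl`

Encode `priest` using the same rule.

The output letters match the input read backwards, each shifted +5: ant reversed is tna. Read the word backwards and shift each letter +5.
On priest: reverse → tseirp; then shift: t+5=y, s+5=x, e+5=j, i+5=n, r+5=w, p+5=u.

yxjnwu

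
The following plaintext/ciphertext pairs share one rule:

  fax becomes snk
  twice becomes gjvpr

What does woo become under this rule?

jbb

Compare letters: f→s is +13, a→n is +13, x→k is +13 — a constant shift. Each letter is shifted forward by 13 in the alphabet (a Caesar shift of +13).
For woo: w+13=j, o+13=b, o+13=b.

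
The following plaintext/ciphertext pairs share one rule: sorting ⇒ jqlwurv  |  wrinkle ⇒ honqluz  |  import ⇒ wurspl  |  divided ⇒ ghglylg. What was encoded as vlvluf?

crisis

The output letters match the input read backwards, each shifted +3: sorting reversed is gnitros. Read the word backwards and shift each letter +3.
Undoing it on vlvluf: shift back: v−3=s, l−3=i, v−3=s, l−3=i, u−3=r, f−3=c → sisirc; then reverse → crisis.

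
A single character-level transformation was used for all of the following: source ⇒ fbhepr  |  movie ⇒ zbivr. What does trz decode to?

Compare letters: s→f is +13, o→b is +13, u→h is +13 — a constant shift. Every letter moves 13 places later in the alphabet, wrapping around z→a.
Decoding trz: t−13=g, r−13=e, z−13=m.

gem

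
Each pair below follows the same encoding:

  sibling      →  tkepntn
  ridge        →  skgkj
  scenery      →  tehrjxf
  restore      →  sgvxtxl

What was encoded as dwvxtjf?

In sibling: s→t is +1, i→k is +2, b→e is +3, l→p is +4 — the shift increases by 1 each position. Each letter shifts forward by (position + 1), i.e. 1, 2, 3, … — the shift grows by one for each successive letter.
Undoing it on dwvxtjf: d−1=c, w−2=u, v−3=s, x−4=t, t−5=o, j−6=d, f−7=y.

custody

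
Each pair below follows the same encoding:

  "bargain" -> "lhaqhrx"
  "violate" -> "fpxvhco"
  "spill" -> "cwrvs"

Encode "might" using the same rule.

wppra

It's a Vigenère-style cipher with numeric key [10,7,9]: position i shifts by key[i mod 3].
Applying it to might: m+10=w, i+7=p, g+9=p, h+10=r, t+7=a.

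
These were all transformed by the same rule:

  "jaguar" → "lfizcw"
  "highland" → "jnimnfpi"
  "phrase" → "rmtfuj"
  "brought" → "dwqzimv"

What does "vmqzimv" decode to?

thought

Shifts by position in jaguar: pos 0: j→l (+2), pos 1: a→f (+5), pos 2: g→i (+2), pos 3: u→z (+5) — repeating every 2. A repeating key of period 2 is used — shifts +2, +5 over and over.
Undoing it on vmqzimv: v−2=t, m−5=h, q−2=o, z−5=u, i−2=g, m−5=h, v−2=t.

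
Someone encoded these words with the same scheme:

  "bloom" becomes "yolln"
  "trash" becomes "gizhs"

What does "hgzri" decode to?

Each letter is replaced by its mirror in the alphabet: a↔z, b↔y, c↔x, and so on (the Atbash cipher).
Decoding hgzri: h↔s, g↔t, z↔a, r↔i, i↔r.

stair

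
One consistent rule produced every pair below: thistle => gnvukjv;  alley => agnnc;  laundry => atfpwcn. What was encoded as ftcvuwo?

mustard

The output letters match the input read backwards, each shifted +2: thistle reversed is eltsiht. Read the word backwards and shift each letter +2.
Decoding ftcvuwo: shift back: f−2=d, t−2=r, c−2=a, v−2=t, u−2=s, w−2=u, o−2=m → dratsum; then reverse → mustard.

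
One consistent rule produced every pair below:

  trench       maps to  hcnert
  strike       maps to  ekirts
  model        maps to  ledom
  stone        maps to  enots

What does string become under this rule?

gnirts

The output letters match the input read backwards: trench reversed is hcnert. The word is simply reversed.
Applying it to string: reverse → gnirts.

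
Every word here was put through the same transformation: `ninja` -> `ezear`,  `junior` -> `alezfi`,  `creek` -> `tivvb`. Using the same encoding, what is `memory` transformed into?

Compare letters: n→e is +17, i→z is +17, n→e is +17 — a constant shift. This is a Caesar cipher with shift 17.
Applying it to memory: m+17=d, e+17=v, m+17=d, o+17=f, r+17=i, y+17=p.

dvdfip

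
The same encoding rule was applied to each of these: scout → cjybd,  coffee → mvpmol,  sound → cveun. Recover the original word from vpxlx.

Shifts by position in scout: pos 0: s→c (+10), pos 1: c→j (+7), pos 2: o→y (+10), pos 3: u→b (+7) — repeating every 2. A repeating key of period 2 is used — shifts +10, +7 over and over.
Reversing it on vpxlx: v−10=l, p−7=i, x−10=n, l−7=e, x−10=n.

linen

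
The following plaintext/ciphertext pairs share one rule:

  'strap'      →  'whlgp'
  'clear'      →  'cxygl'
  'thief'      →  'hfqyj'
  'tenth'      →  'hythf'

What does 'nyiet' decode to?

s(18)→w(22) and t(19)→h(7) fit y≡11x+6 (mod 26); the inverse of 11 mod 26 is 19. Treating letters as 0–25, the rule is x ↦ 11x + 6 (mod 26).
Undoing it on nyiet: n(13)→19·(13−6)≡3=d; y(24)→19·(24−6)≡4=e; i(8)→19·(8−6)≡12=m; e(4)→19·(4−6)≡14=o; t(19)→19·(19−6)≡13=n (all mod 26).

demon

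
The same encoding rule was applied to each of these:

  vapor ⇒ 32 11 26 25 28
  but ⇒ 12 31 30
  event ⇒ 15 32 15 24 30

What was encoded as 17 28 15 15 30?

The number is (letter's place in the alphabet, a=1) + 10.
Undoing it on 17 28 15 15 30: 17→(17−10)÷1=7=g, 28→(28−10)÷1=18=r, 15→(15−10)÷1=5=e, 15→(15−10)÷1=5=e, 30→(30−10)÷1=20=t.

greet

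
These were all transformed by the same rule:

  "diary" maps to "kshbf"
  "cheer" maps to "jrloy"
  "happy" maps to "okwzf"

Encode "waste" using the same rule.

dkzdl

Shifts by position in diary: pos 0: d→k (+7), pos 1: i→s (+10), pos 2: a→h (+7), pos 3: r→b (+10) — repeating every 2. A repeating key of period 2 is used — shifts +7, +10 over and over.
For waste: w+7=d, a+10=k, s+7=z, t+10=d, e+7=l.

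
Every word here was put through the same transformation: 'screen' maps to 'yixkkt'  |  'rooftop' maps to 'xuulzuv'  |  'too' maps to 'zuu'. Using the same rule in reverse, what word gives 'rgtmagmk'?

language

Compare letters: s→y is +6, c→i is +6, r→x is +6 — a constant shift. Each letter is shifted forward by 6 in the alphabet (a Caesar shift of +6).
Undoing it on rgtmagmk: r−6=l, g−6=a, t−6=n, m−6=g, a−6=u, g−6=a, m−6=g, k−6=e.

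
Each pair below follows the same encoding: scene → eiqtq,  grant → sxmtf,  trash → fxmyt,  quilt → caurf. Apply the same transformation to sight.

Shifts by position in scene: pos 0: s→e (+12), pos 1: c→i (+6), pos 2: e→q (+12), pos 3: n→t (+6) — repeating every 2. The shifts repeat in a cycle of length 2: positions 0,1,… shift by +12, +6, then the pattern repeats.
Applying it to sight: s+12=e, i+6=o, g+12=s, h+6=n, t+12=f.

eosnf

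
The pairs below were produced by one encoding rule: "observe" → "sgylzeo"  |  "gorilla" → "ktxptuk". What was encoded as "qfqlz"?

Letter i (0-indexed) is shifted by i+4, so successive shifts are 4, 5, 6, ….
Undoing it on qfqlz: q−4=m, f−5=a, q−6=k, l−7=e, z−8=r.

maker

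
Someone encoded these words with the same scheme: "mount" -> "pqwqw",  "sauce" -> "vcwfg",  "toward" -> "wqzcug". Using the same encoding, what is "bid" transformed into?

ekg

Two shifts are in play — +2 for a/e/i/o/u, +3 for every other letter.
Applying it to bid: b(cons)+3=e, i(vowel)+2=k, d(cons)+3=g.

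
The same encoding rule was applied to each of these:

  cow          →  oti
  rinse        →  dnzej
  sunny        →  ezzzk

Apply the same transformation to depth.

The shift depends on letter class: consonant c→o is +12, but vowel o→t is +5. Vowels shift forward by 5 and consonants shift forward by 12.
Applying it to depth: d(cons)+12=p, e(vowel)+5=j, p(cons)+12=b, t(cons)+12=f, h(cons)+12=t.

pjbft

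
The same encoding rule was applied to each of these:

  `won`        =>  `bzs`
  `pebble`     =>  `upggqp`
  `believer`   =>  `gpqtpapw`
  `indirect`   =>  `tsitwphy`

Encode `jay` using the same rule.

old

The shift depends on letter class: consonant w→b is +5, but vowel o→z is +11. Vowels shift forward by 11 and consonants shift forward by 5.
On jay: j(cons)+5=o, a(vowel)+11=l, y(cons)+5=d.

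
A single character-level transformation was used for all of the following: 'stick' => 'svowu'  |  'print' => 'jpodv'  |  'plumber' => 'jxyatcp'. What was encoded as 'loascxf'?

himself

s(18)→s(18) and t(19)→v(21) fit y≡3x+16 (mod 26); the inverse of 3 mod 26 is 9. Treating letters as 0–25, the rule is x ↦ 3x + 16 (mod 26).
Decoding loascxf: l(11)→9·(11−16)≡7=h; o(14)→9·(14−16)≡8=i; a(0)→9·(0−16)≡12=m; s(18)→9·(18−16)≡18=s; c(2)→9·(2−16)≡4=e; x(23)→9·(23−16)≡11=l; f(5)→9·(5−16)≡5=f (all mod 26).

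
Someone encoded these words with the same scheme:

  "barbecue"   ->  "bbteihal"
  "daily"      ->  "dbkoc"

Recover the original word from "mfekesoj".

Letter i (0-indexed) is shifted by i+0, so successive shifts are 0, 1, 2, ….
Reversing it on mfekesoj: m−0=m, f−1=e, e−2=c, k−3=h, e−4=a, s−5=n, o−6=i, j−7=c.

mechanic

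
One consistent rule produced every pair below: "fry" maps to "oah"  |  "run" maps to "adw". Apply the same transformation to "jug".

This is a Caesar cipher with shift 9.
Applying it to jug: j+9=s, u+9=d, g+9=p.

sdp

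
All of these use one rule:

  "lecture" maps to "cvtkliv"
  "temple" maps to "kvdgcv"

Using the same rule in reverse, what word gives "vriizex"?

earring

It's a constant shift of +17 (ROT17).
Decoding vriizex: v−17=e, r−17=a, i−17=r, i−17=r, z−17=i, e−17=n, x−17=g.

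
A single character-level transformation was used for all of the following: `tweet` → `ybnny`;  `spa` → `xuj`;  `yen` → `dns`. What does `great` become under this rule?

The shift depends on letter class: consonant t→y is +5, but vowel e→n is +9. Vowels shift forward by 9 and consonants shift forward by 5.
On great: g(cons)+5=l, r(cons)+5=w, e(vowel)+9=n, a(vowel)+9=j, t(cons)+5=y.

lwnjy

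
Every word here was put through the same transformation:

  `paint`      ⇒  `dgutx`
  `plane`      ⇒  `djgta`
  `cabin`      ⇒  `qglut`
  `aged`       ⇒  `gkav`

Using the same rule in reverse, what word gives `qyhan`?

Each letter's alphabet position (a=0..z=25) is mapped through 5·x+6 mod 26 — an affine cipher.
Reversing it on qyhan: q(16)→21·(16−6)≡2=c; y(24)→21·(24−6)≡14=o; h(7)→21·(7−6)≡21=v; a(0)→21·(0−6)≡4=e; n(13)→21·(13−6)≡17=r (all mod 26).

cover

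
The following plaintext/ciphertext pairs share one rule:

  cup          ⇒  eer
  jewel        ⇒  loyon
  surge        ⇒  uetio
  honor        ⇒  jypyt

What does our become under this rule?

yet

The shift depends on letter class: consonant c→e is +2, but vowel u→e is +10. The rule splits by letter class: vowels +10, consonants +2.
For our: o(vowel)+10=y, u(vowel)+10=e, r(cons)+2=t.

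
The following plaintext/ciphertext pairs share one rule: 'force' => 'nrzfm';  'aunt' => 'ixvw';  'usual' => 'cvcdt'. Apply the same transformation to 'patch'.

xdbfp

Shifts by position in force: pos 0: f→n (+8), pos 1: o→r (+3), pos 2: r→z (+8), pos 3: c→f (+3) — repeating every 2. It's a Vigenère-style cipher with numeric key [8,3]: position i shifts by key[i mod 2].
For patch: p+8=x, a+3=d, t+8=b, c+3=f, h+8=p.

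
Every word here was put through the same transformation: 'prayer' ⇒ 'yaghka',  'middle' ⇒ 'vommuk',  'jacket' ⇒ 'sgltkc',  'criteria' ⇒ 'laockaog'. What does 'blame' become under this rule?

Two shifts are in play — +6 for a/e/i/o/u, +9 for every other letter.
Applying it to blame: b(cons)+9=k, l(cons)+9=u, a(vowel)+6=g, m(cons)+9=v, e(vowel)+6=k.

kugvk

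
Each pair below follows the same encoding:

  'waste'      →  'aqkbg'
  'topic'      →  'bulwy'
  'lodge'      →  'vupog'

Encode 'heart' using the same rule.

fgqtb

This is an affine cipher: with a=0,…,z=25, each position x becomes (17x+16) mod 26.
Applying it to heart: h(7)→17·7+16≡5=f; e(4)→17·4+16≡6=g; a(0)→17·0+16≡16=q; r(17)→17·17+16≡19=t; t(19)→17·19+16≡1=b (all mod 26).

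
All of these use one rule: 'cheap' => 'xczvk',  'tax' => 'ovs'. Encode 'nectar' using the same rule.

izxovm

Compare letters: c→x is +21, h→c is +21, e→z is +21 — a constant shift. Every letter moves 21 places later in the alphabet, wrapping around z→a.
On nectar: n+21=i, e+21=z, c+21=x, t+21=o, a+21=v, r+21=m.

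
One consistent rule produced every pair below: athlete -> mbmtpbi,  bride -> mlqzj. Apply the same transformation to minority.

gbqzwvqu

The output letters match the input read backwards, each shifted +8: athlete reversed is etelhta. Read the word backwards and shift each letter +8.
On minority: reverse → ytironim; then shift: y+8=g, t+8=b, i+8=q, r+8=z, o+8=w, n+8=v, i+8=q, m+8=u.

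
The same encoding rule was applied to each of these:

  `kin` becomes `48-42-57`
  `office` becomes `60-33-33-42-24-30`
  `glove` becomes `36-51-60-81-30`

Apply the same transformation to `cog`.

k(#11)→48 and i(#9)→42: differences scale by 3, so n = 3·pos + 15. With a=1..z=26, the number is 3·pos + 15.
For cog: c=3→24, o=15→60, g=7→36.

24-60-36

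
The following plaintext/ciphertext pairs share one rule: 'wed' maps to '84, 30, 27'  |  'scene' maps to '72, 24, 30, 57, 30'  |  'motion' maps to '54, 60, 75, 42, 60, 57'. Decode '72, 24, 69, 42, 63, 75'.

w(#23)→84 and e(#5)→30: differences scale by 3, so n = 3·pos + 15. Each letter becomes 3×(its alphabet position, a=1..z=26) + 15.
Reversing it on 72, 24, 69, 42, 63, 75: 72→(72−15)÷3=19=s, 24→(24−15)÷3=3=c, 69→(69−15)÷3=18=r, 42→(42−15)÷3=9=i, 63→(63−15)÷3=16=p, 75→(75−15)÷3=20=t.

script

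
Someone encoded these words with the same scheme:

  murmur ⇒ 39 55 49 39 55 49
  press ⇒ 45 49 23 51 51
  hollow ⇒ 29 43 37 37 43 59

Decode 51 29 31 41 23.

shine

m(#13)→39 and u(#21)→55: differences scale by 2, so n = 2·pos + 13. With a=1..z=26, the number is 2·pos + 13.
Undoing it on 51 29 31 41 23: 51→(51−13)÷2=19=s, 29→(29−13)÷2=8=h, 31→(31−13)÷2=9=i, 41→(41−13)÷2=14=n, 23→(23−13)÷2=5=e.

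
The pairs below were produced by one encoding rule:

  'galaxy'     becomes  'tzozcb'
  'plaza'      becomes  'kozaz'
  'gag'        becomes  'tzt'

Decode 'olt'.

Each pair mirrors across the alphabet (g↔t, a↔z, l↔o): positions sum to 25. Each letter is replaced by its mirror in the alphabet: a↔z, b↔y, c↔x, and so on (the Atbash cipher).
Decoding olt: o↔l, l↔o, t↔g.

log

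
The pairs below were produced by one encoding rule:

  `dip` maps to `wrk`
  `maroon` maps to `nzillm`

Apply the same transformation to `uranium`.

fizmrfn

Each letter is replaced by its mirror in the alphabet: a↔z, b↔y, c↔x, and so on (the Atbash cipher).
Applying it to uranium: u↔f, r↔i, a↔z, n↔m, i↔r, u↔f, m↔n.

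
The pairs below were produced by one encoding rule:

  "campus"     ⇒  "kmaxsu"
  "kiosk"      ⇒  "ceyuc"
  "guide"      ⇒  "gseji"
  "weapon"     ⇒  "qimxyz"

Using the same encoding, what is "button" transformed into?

This is an affine cipher: with a=0,…,z=25, each position x becomes (25x+12) mod 26.
For button: b(1)→25·1+12≡11=l; u(20)→25·20+12≡18=s; t(19)→25·19+12≡19=t; t(19)→25·19+12≡19=t; o(14)→25·14+12≡24=y; n(13)→25·13+12≡25=z (all mod 26).

lsttyz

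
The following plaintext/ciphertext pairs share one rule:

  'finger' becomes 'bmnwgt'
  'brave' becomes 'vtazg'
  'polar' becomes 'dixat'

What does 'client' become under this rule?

qxmgnj

f(5)→b(1) and i(8)→m(12) fit y≡21x+0 (mod 26); the inverse of 21 mod 26 is 5. This is an affine cipher: with a=0,…,z=25, each position x becomes (21x+0) mod 26.
For client: c(2)→21·2+0≡16=q; l(11)→21·11+0≡23=x; i(8)→21·8+0≡12=m; e(4)→21·4+0≡6=g; n(13)→21·13+0≡13=n; t(19)→21·19+0≡9=j (all mod 26).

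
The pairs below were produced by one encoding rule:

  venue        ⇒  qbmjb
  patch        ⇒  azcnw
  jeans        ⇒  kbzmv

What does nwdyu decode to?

v(21)→q(16) and e(4)→b(1) fit y≡7x+25 (mod 26); the inverse of 7 mod 26 is 15. Each letter's alphabet position (a=0..z=25) is mapped through 7·x+25 mod 26 — an affine cipher.
Decoding nwdyu: n(13)→15·(13−25)≡2=c; w(22)→15·(22−25)≡7=h; d(3)→15·(3−25)≡8=i; y(24)→15·(24−25)≡11=l; u(20)→15·(20−25)≡3=d (all mod 26).

child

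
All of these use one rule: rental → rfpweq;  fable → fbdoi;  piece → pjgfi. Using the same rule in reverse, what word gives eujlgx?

Each letter shifts forward by its position index (0, 1, 2, …) — the shift grows by one for each successive letter.
Reversing it on eujlgx: e−0=e, u−1=t, j−2=h, l−3=i, g−4=c, x−5=s.

ethics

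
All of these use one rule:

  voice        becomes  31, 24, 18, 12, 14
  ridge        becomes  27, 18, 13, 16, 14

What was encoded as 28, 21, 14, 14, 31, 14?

v is letter #22 and maps to 31: an offset of 9. Letters become their 1-based position plus 9 (so a→10, b→11, …).
Decoding 28, 21, 14, 14, 31, 14: 28→(28−9)÷1=19=s, 21→(21−9)÷1=12=l, 14→(14−9)÷1=5=e, 14→(14−9)÷1=5=e, 31→(31−9)÷1=22=v, 14→(14−9)÷1=5=e.

sleeve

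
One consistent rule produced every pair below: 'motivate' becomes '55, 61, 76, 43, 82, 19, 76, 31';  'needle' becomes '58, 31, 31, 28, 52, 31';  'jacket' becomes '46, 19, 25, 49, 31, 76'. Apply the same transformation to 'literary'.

The formula is n = 3×(alphabet index, a=1) + 16.
For literary: l=12→52, i=9→43, t=20→76, e=5→31, r=18→70, a=1→19, r=18→70, y=25→91.

52, 43, 76, 31, 70, 19, 70, 91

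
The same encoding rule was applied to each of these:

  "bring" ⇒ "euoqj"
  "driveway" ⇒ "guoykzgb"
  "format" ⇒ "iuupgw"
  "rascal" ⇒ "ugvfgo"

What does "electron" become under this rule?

The rule splits by letter class: vowels +6, consonants +3.
Applying it to electron: e(vowel)+6=k, l(cons)+3=o, e(vowel)+6=k, c(cons)+3=f, t(cons)+3=w, r(cons)+3=u, o(vowel)+6=u, n(cons)+3=q.

kokfwuuq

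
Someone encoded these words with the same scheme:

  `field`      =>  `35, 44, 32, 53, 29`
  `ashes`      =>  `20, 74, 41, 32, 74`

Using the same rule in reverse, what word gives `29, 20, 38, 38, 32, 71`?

dagger

f(#6)→35 and i(#9)→44: differences scale by 3, so n = 3·pos + 17. With a=1..z=26, the number is 3·pos + 17.
Decoding 29, 20, 38, 38, 32, 71: 29→(29−17)÷3=4=d, 20→(20−17)÷3=1=a, 38→(38−17)÷3=7=g, 38→(38−17)÷3=7=g, 32→(32−17)÷3=5=e, 71→(71−17)÷3=18=r.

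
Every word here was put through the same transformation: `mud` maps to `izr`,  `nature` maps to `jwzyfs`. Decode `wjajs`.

never

The output letters match the input read backwards, each shifted +5: mud reversed is dum. The word is reversed, then every letter is shifted forward by 5.
Reversing it on wjajs: shift back: w−5=r, j−5=e, a−5=v, j−5=e, s−5=n → reven; then reverse → never.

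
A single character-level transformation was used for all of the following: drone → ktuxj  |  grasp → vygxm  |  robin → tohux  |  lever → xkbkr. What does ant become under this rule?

ztg

The output letters match the input read backwards, each shifted +6: drone reversed is enord. The word is reversed, then every letter is shifted forward by 6.
For ant: reverse → tna; then shift: t+6=z, n+6=t, a+6=g.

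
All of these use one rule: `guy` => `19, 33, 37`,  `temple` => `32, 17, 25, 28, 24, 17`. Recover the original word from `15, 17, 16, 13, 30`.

g is letter #7 and maps to 19: an offset of 12. Letters become their 1-based position plus 12 (so a→13, b→14, …).
Undoing it on 15, 17, 16, 13, 30: 15→(15−12)÷1=3=c, 17→(17−12)÷1=5=e, 16→(16−12)÷1=4=d, 13→(13−12)÷1=1=a, 30→(30−12)÷1=18=r.

cedar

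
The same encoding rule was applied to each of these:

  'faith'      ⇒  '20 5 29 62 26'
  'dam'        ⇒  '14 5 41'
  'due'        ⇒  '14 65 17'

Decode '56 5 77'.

ray

f(#6)→20 and a(#1)→5: differences scale by 3, so n = 3·pos + 2. With a=1..z=26, the number is 3·pos + 2.
Reversing it on 56 5 77: 56→(56−2)÷3=18=r, 5→(5−2)÷3=1=a, 77→(77−2)÷3=25=y.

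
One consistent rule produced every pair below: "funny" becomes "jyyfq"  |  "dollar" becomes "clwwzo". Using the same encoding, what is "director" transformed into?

Two steps: reverse the string, then apply a Caesar shift of +11.
Applying it to director: reverse → rotcerid; then shift: r+11=c, o+11=z, t+11=e, c+11=n, e+11=p, r+11=c, i+11=t, d+11=o.

czenpcto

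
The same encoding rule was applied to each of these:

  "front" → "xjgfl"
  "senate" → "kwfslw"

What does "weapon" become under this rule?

owshgf

Compare letters: f→x is +18, r→j is +18, o→g is +18 — a constant shift. Every letter moves 18 places later in the alphabet, wrapping around z→a.
On weapon: w+18=o, e+18=w, a+18=s, p+18=h, o+18=g, n+18=f.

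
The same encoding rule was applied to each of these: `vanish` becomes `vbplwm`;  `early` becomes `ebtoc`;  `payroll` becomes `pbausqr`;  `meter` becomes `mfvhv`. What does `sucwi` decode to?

state

Letter i (0-indexed) is shifted by i+0, so successive shifts are 0, 1, 2, ….
Reversing it on sucwi: s−0=s, u−1=t, c−2=a, w−3=t, i−4=e.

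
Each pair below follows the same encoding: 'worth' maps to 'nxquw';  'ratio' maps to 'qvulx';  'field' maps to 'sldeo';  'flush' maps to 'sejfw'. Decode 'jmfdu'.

Treating letters as 0–25, the rule is x ↦ 15x + 21 (mod 26).
Decoding jmfdu: j(9)→7·(9−21)≡20=u; m(12)→7·(12−21)≡15=p; f(5)→7·(5−21)≡18=s; d(3)→7·(3−21)≡4=e; u(20)→7·(20−21)≡19=t (all mod 26).

upset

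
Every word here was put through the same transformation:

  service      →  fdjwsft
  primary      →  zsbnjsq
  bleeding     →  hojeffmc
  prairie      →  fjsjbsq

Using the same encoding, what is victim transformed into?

The output letters match the input read backwards, each shifted +1: service reversed is ecivres. The word is reversed, then every letter is shifted forward by 1.
On victim: reverse → mitciv; then shift: m+1=n, i+1=j, t+1=u, c+1=d, i+1=j, v+1=w.

njudjw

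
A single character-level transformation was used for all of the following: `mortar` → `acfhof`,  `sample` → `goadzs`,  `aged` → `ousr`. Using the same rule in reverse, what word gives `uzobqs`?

Compare letters: m→a is +14, o→c is +14, r→f is +14 — a constant shift. Each letter is shifted forward by 14 in the alphabet (a Caesar shift of +14).
Decoding uzobqs: u−14=g, z−14=l, o−14=a, b−14=n, q−14=c, s−14=e.

glance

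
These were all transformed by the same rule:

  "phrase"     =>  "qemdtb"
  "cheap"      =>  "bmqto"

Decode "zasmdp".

The output letters match the input read backwards, each shifted +12: phrase reversed is esarhp. Two steps: reverse the string, then apply a Caesar shift of +12.
Reversing it on zasmdp: shift back: z−12=n, a−12=o, s−12=g, m−12=a, d−12=r, p−12=d → nogard; then reverse → dragon.

dragon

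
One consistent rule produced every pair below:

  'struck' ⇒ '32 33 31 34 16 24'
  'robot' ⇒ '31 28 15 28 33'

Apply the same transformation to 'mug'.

s is letter #19 and maps to 32: an offset of 13. Letters become their 1-based position plus 13 (so a→14, b→15, …).
For mug: m=13→26, u=21→34, g=7→20.

26 34 20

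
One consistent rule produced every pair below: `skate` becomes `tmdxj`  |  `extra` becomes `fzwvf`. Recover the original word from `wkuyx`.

In skate: s→t is +1, k→m is +2, a→d is +3, t→x is +4 — the shift increases by 1 each position. Letter i (0-indexed) is shifted by i+1, so successive shifts are 1, 2, 3, ….
Reversing it on wkuyx: w−1=v, k−2=i, u−3=r, y−4=u, x−5=s.

virus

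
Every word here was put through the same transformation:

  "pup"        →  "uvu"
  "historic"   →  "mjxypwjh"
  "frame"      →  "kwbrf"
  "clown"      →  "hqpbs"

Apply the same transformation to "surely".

The shift depends on letter class: consonant p→u is +5, but vowel u→v is +1. Vowels shift forward by 1 and consonants shift forward by 5.
On surely: s(cons)+5=x, u(vowel)+1=v, r(cons)+5=w, e(vowel)+1=f, l(cons)+5=q, y(cons)+5=d.

xvwfqd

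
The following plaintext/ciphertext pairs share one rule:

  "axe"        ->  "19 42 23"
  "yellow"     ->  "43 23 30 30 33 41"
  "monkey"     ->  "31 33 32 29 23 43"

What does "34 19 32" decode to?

pan

Letters become their 1-based position plus 18 (so a→19, b→20, …).
Reversing it on 34 19 32: 34→(34−18)÷1=16=p, 19→(19−18)÷1=1=a, 32→(32−18)÷1=14=n.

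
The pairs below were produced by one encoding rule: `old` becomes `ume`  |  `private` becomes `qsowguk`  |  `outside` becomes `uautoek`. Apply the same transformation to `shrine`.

tisook

The shift depends on letter class: consonant l→m is +1, but vowel o→u is +6. Two shifts are in play — +6 for a/e/i/o/u, +1 for every other letter.
On shrine: s(cons)+1=t, h(cons)+1=i, r(cons)+1=s, i(vowel)+6=o, n(cons)+1=o, e(vowel)+6=k.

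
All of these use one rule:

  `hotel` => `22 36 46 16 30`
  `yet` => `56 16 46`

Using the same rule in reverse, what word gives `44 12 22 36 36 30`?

With a=1..z=26, the number is 2·pos + 6.
Reversing it on 44 12 22 36 36 30: 44→(44−6)÷2=19=s, 12→(12−6)÷2=3=c, 22→(22−6)÷2=8=h, 36→(36−6)÷2=15=o, 36→(36−6)÷2=15=o, 30→(30−6)÷2=12=l.

school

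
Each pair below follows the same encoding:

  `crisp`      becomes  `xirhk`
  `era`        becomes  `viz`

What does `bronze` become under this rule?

Each pair mirrors across the alphabet (c↔x, r↔i, i↔r): positions sum to 25. This is the alphabet-reversal cipher (Atbash): a becomes z, b becomes y, etc.
On bronze: b↔y, r↔i, o↔l, n↔m, z↔a, e↔v.

yilmav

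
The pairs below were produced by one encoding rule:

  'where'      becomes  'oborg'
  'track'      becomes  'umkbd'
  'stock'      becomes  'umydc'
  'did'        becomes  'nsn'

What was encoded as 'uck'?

ask

The output letters match the input read backwards, each shifted +10: where reversed is erehw. The word is reversed, then every letter is shifted forward by 10.
Decoding uck: shift back: u−10=k, c−10=s, k−10=a → ksa; then reverse → ask.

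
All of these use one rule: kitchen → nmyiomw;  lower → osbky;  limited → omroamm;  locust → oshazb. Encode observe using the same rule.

rfxkydn

Each letter shifts forward by (position + 3), i.e. 3, 4, 5, … — the shift grows by one for each successive letter.
For observe: o+3=r, b+4=f, s+5=x, e+6=k, r+7=y, v+8=d, e+9=n.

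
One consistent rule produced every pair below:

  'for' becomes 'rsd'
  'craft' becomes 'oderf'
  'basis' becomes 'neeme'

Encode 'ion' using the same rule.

The shift depends on letter class: consonant f→r is +12, but vowel o→s is +4. Two shifts are in play — +4 for a/e/i/o/u, +12 for every other letter.
On ion: i(vowel)+4=m, o(vowel)+4=s, n(cons)+12=z.

msz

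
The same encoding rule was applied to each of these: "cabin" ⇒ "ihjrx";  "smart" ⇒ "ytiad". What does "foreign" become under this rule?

In cabin: c→i is +6, a→h is +7, b→j is +8, i→r is +9 — the shift increases by 1 each position. Letter i (0-indexed) is shifted by i+6, so successive shifts are 6, 7, 8, ….
For foreign: f+6=l, o+7=v, r+8=z, e+9=n, i+10=s, g+11=r, n+12=z.

lvznsrz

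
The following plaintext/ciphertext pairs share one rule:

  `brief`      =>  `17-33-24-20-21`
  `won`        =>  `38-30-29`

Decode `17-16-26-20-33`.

b is letter #2 and maps to 17: an offset of 15. Each letter is replaced by its alphabet position (a=1..z=26) + 15.
Decoding 17-16-26-20-33: 17→(17−15)÷1=2=b, 16→(16−15)÷1=1=a, 26→(26−15)÷1=11=k, 20→(20−15)÷1=5=e, 33→(33−15)÷1=18=r.

baker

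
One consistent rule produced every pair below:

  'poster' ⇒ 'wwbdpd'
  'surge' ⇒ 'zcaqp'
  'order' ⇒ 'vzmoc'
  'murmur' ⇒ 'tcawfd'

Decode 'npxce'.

In poster: p→w is +7, o→w is +8, s→b is +9, t→d is +10 — the shift increases by 1 each position. Letter i (0-indexed) is shifted by i+7, so successive shifts are 7, 8, 9, ….
Undoing it on npxce: n−7=g, p−8=h, x−9=o, c−10=s, e−11=t.

ghost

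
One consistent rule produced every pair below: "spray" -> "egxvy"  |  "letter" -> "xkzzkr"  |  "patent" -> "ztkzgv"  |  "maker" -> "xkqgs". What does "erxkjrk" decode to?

elderly

The output letters match the input read backwards, each shifted +6: spray reversed is yarps. The word is reversed, then every letter is shifted forward by 6.
Reversing it on erxkjrk: shift back: e−6=y, r−6=l, x−6=r, k−6=e, j−6=d, r−6=l, k−6=e → ylredle; then reverse → elderly.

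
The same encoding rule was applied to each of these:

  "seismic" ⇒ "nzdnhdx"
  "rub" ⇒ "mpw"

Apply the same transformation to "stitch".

Compare letters: s→n is +21, e→z is +21, i→d is +21 — a constant shift. Every letter moves 21 places later in the alphabet, wrapping around z→a.
Applying it to stitch: s+21=n, t+21=o, i+21=d, t+21=o, c+21=x, h+21=c.

nodoxc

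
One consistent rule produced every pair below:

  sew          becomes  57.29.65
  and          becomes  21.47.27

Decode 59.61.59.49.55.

tutor

Each letter becomes 2×(its alphabet position, a=1..z=26) + 19.
Decoding 59.61.59.49.55: 59→(59−19)÷2=20=t, 61→(61−19)÷2=21=u, 59→(59−19)÷2=20=t, 49→(49−19)÷2=15=o, 55→(55−19)÷2=18=r.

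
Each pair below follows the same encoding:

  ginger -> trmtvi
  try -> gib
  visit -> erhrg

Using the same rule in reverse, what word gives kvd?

Letters are reflected about the middle of the alphabet (position → 25−position): Atbash.
Reversing it on kvd: k↔p, v↔e, d↔w.

pew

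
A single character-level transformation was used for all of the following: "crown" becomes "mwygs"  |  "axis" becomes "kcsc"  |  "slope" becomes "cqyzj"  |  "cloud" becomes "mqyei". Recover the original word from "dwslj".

Shifts by position in crown: pos 0: c→m (+10), pos 1: r→w (+5), pos 2: o→y (+10), pos 3: w→g (+10), pos 4: n→s (+5) — repeating every 3. The shifts repeat in a cycle of length 3: positions 0,1,… shift by +10, +5, +10, then the pattern repeats.
Reversing it on dwslj: d−10=t, w−5=r, s−10=i, l−10=b, j−5=e.

tribe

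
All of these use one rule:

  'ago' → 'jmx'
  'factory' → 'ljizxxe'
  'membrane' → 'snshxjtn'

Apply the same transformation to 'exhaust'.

ndnjdyz

Vowels shift forward by 9 and consonants shift forward by 6.
On exhaust: e(vowel)+9=n, x(cons)+6=d, h(cons)+6=n, a(vowel)+9=j, u(vowel)+9=d, s(cons)+6=y, t(cons)+6=z.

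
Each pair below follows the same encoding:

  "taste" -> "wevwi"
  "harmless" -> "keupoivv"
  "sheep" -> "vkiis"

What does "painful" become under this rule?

semqiyo

The shift depends on letter class: consonant t→w is +3, but vowel a→e is +4. Two shifts are in play — +4 for a/e/i/o/u, +3 for every other letter.
Applying it to painful: p(cons)+3=s, a(vowel)+4=e, i(vowel)+4=m, n(cons)+3=q, f(cons)+3=i, u(vowel)+4=y, l(cons)+3=o.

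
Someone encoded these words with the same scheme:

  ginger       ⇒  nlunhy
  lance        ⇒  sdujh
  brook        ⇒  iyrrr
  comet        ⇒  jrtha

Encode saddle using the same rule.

zdkksh

The shift depends on letter class: consonant g→n is +7, but vowel i→l is +3. The rule splits by letter class: vowels +3, consonants +7.
Applying it to saddle: s(cons)+7=z, a(vowel)+3=d, d(cons)+7=k, d(cons)+7=k, l(cons)+7=s, e(vowel)+3=h.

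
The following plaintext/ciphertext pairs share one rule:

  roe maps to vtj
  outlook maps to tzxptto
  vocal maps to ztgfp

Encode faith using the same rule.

The shift depends on letter class: consonant r→v is +4, but vowel o→t is +5. Two shifts are in play — +5 for a/e/i/o/u, +4 for every other letter.
Applying it to faith: f(cons)+4=j, a(vowel)+5=f, i(vowel)+5=n, t(cons)+4=x, h(cons)+4=l.

jfnxl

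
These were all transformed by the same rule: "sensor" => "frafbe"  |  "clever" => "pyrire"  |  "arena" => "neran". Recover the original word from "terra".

It's a constant shift of +13 (ROT13).
Decoding terra: t−13=g, e−13=r, r−13=e, r−13=e, a−13=n.

green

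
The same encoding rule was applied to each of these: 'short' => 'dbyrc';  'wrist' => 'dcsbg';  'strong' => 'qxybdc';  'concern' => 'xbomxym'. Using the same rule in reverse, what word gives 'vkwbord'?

thermal

The output letters match the input read backwards, each shifted +10: short reversed is trohs. Two steps: reverse the string, then apply a Caesar shift of +10.
Reversing it on vkwbord: shift back: v−10=l, k−10=a, w−10=m, b−10=r, o−10=e, r−10=h, d−10=t → lamreht; then reverse → thermal.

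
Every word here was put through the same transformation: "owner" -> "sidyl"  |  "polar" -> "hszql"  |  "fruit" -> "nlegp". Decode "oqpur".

match

Treating letters as 0–25, the rule is x ↦ 15x + 16 (mod 26).
Undoing it on oqpur: o(14)→7·(14−16)≡12=m; q(16)→7·(16−16)≡0=a; p(15)→7·(15−16)≡19=t; u(20)→7·(20−16)≡2=c; r(17)→7·(17−16)≡7=h (all mod 26).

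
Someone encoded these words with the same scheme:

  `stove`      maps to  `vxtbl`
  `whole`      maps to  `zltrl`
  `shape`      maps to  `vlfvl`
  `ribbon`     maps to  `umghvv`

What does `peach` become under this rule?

sifio

In stove: s→v is +3, t→x is +4, o→t is +5, v→b is +6 — the shift increases by 1 each position. The shift increases by 1 at each position, starting from +3: 3, 4, 5, ….
For peach: p+3=s, e+4=i, a+5=f, c+6=i, h+7=o.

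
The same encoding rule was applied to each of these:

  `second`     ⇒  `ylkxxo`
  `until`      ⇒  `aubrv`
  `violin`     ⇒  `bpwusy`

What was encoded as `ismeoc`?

clever

In second: s→y is +6, e→l is +7, c→k is +8, o→x is +9 — the shift increases by 1 each position. Each letter shifts forward by (position + 6), i.e. 6, 7, 8, … — the shift grows by one for each successive letter.
Undoing it on ismeoc: i−6=c, s−7=l, m−8=e, e−9=v, o−10=e, c−11=r.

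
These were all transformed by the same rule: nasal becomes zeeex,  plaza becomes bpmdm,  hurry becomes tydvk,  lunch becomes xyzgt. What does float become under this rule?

rpaef

Shifts by position in nasal: pos 0: n→z (+12), pos 1: a→e (+4), pos 2: s→e (+12), pos 3: a→e (+4) — repeating every 2. The shifts repeat in a cycle of length 2: positions 0,1,… shift by +12, +4, then the pattern repeats.
For float: f+12=r, l+4=p, o+12=a, a+4=e, t+12=f.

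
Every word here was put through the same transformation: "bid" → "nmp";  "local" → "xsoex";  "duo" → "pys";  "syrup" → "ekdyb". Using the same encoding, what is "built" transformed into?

nymxf

The shift depends on letter class: consonant b→n is +12, but vowel i→m is +4. Two shifts are in play — +4 for a/e/i/o/u, +12 for every other letter.
On built: b(cons)+12=n, u(vowel)+4=y, i(vowel)+4=m, l(cons)+12=x, t(cons)+12=f.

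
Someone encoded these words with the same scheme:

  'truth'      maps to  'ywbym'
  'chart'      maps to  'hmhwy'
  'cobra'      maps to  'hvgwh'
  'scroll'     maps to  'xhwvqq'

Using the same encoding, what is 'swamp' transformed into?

Two shifts are in play — +7 for a/e/i/o/u, +5 for every other letter.
Applying it to swamp: s(cons)+5=x, w(cons)+5=b, a(vowel)+7=h, m(cons)+5=r, p(cons)+5=u.

xbhru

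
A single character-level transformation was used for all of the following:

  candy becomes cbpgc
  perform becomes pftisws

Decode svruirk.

supreme

The shift increases by 1 at each position, starting from +0: 0, 1, 2, ….
Decoding svruirk: s−0=s, v−1=u, r−2=p, u−3=r, i−4=e, r−5=m, k−6=e.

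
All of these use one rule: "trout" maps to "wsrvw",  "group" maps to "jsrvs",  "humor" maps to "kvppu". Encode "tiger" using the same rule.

Shifts by position in trout: pos 0: t→w (+3), pos 1: r→s (+1), pos 2: o→r (+3), pos 3: u→v (+1) — repeating every 2. It's a Vigenère-style cipher with numeric key [3,1]: position i shifts by key[i mod 2].
For tiger: t+3=w, i+1=j, g+3=j, e+1=f, r+3=u.

wjjfu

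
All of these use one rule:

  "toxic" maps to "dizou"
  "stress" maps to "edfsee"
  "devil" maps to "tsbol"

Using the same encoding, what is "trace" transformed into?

dfwus

t(19)→d(3) and o(14)→i(8) fit y≡25x+22 (mod 26); the inverse of 25 mod 26 is 25. Treating letters as 0–25, the rule is x ↦ 25x + 22 (mod 26).
Applying it to trace: t(19)→25·19+22≡3=d; r(17)→25·17+22≡5=f; a(0)→25·0+22≡22=w; c(2)→25·2+22≡20=u; e(4)→25·4+22≡18=s (all mod 26).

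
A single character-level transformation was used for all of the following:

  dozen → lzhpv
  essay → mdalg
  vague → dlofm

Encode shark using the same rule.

Shifts by position in dozen: pos 0: d→l (+8), pos 1: o→z (+11), pos 2: z→h (+8), pos 3: e→p (+11) — repeating every 2. It's a Vigenère-style cipher with numeric key [8,11]: position i shifts by key[i mod 2].
For shark: s+8=a, h+11=s, a+8=i, r+11=c, k+8=s.

asics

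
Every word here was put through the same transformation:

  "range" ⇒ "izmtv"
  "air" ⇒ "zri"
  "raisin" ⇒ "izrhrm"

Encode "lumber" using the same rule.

ofnyvi

Letters are reflected about the middle of the alphabet (position → 25−position): Atbash.
On lumber: l↔o, u↔f, m↔n, b↔y, e↔v, r↔i.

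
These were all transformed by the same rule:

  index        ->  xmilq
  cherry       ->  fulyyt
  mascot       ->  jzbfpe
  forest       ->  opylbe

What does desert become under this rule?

ilblye

i(8)→x(23) and n(13)→m(12) fit y≡3x+25 (mod 26); the inverse of 3 mod 26 is 9. Each letter's alphabet position (a=0..z=25) is mapped through 3·x+25 mod 26 — an affine cipher.
For desert: d(3)→3·3+25≡8=i; e(4)→3·4+25≡11=l; s(18)→3·18+25≡1=b; e(4)→3·4+25≡11=l; r(17)→3·17+25≡24=y; t(19)→3·19+25≡4=e (all mod 26).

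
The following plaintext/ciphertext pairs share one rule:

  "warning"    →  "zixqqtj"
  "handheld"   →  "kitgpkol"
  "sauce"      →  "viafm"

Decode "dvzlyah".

Shifts by position in warning: pos 0: w→z (+3), pos 1: a→i (+8), pos 2: r→x (+6), pos 3: n→q (+3), pos 4: i→q (+8), pos 5: n→t (+6) — repeating every 3. The shifts repeat in a cycle of length 3: positions 0,1,… shift by +3, +8, +6, then the pattern repeats.
Undoing it on dvzlyah: d−3=a, v−8=n, z−6=t, l−3=i, y−8=q, a−6=u, h−3=e.

antique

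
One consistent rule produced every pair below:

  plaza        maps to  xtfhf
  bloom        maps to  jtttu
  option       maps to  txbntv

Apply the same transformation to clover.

The shift depends on letter class: consonant p→x is +8, but vowel a→f is +5. Two shifts are in play — +5 for a/e/i/o/u, +8 for every other letter.
On clover: c(cons)+8=k, l(cons)+8=t, o(vowel)+5=t, v(cons)+8=d, e(vowel)+5=j, r(cons)+8=z.

kttdjz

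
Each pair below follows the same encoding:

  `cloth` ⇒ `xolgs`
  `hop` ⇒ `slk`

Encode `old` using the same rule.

low

Each pair mirrors across the alphabet (c↔x, l↔o, o↔l): positions sum to 25. This is the alphabet-reversal cipher (Atbash): a becomes z, b becomes y, etc.
For old: o↔l, l↔o, d↔w.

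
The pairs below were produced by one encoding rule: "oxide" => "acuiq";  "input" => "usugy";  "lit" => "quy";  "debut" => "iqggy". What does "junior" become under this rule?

Vowels shift forward by 12 and consonants shift forward by 5.
For junior: j(cons)+5=o, u(vowel)+12=g, n(cons)+5=s, i(vowel)+12=u, o(vowel)+12=a, r(cons)+5=w.

ogsuaw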